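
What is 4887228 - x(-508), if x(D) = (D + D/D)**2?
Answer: 4630179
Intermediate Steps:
x(D) = (1 + D)**2 (x(D) = (D + 1)**2 = (1 + D)**2)
4887228 - x(-508) = 4887228 - (1 - 508)**2 = 4887228 - 1*(-507)**2 = 4887228 - 1*257049 = 4887228 - 257049 = 4630179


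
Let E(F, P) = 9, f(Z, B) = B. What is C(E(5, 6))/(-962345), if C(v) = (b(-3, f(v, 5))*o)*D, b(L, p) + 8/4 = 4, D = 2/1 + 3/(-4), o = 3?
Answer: -3/384938 ≈ -7.7935e-6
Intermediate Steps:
D = 5/4 (D = 2*1 + 3*(-¼) = 2 - ¾ = 5/4 ≈ 1.2500)
b(L, p) = 2 (b(L, p) = -2 + 4 = 2)
C(v) = 15/2 (C(v) = (2*3)*(5/4) = 6*(5/4) = 15/2)
C(E(5, 6))/(-962345) = (15/2)/(-962345) = (15/2)*(-1/962345) = -3/384938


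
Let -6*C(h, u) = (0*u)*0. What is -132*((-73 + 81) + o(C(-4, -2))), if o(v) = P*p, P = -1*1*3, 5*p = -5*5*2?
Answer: -5016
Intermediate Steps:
p = -10 (p = (-5*5*2)/5 = (-25*2)/5 = (1/5)*(-50) = -10)
P = -3 (P = -1*3 = -3)
C(h, u) = 0 (C(h, u) = -0*u*0/6 = -0*0 = -1/6*0 = 0)
o(v) = 30 (o(v) = -3*(-10) = 30)
-132*((-73 + 81) + o(C(-4, -2))) = -132*((-73 + 81) + 30) = -132*(8 + 30) = -132*38 = -5016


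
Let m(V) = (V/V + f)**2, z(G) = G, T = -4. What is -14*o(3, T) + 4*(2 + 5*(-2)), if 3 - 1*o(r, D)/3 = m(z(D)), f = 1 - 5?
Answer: 220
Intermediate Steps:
f = -4
m(V) = 9 (m(V) = (V/V - 4)**2 = (1 - 4)**2 = (-3)**2 = 9)
o(r, D) = -18 (o(r, D) = 9 - 3*9 = 9 - 27 = -18)
-14*o(3, T) + 4*(2 + 5*(-2)) = -14*(-18) + 4*(2 + 5*(-2)) = 252 + 4*(2 - 10) = 252 + 4*(-8) = 252 - 32 = 220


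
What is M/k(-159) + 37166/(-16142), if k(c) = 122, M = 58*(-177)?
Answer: -42562006/492331 ≈ -86.450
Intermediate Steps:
M = -10266
M/k(-159) + 37166/(-16142) = -10266/122 + 37166/(-16142) = -10266*1/122 + 37166*(-1/16142) = -5133/61 - 18583/8071 = -42562006/492331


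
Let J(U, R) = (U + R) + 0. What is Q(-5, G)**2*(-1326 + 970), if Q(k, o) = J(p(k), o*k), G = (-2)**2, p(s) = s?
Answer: -222500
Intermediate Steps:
J(U, R) = R + U (J(U, R) = (R + U) + 0 = R + U)
G = 4
Q(k, o) = k + k*o (Q(k, o) = o*k + k = k*o + k = k + k*o)
Q(-5, G)**2*(-1326 + 970) = (-5*(1 + 4))**2*(-1326 + 970) = (-5*5)**2*(-356) = (-25)**2*(-356) = 625*(-356) = -222500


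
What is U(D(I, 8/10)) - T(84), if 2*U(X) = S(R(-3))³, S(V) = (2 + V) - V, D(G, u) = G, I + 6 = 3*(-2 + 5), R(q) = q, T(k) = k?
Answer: -80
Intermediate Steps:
I = 3 (I = -6 + 3*(-2 + 5) = -6 + 3*3 = -6 + 9 = 3)
S(V) = 2
U(X) = 4 (U(X) = (½)*2³ = (½)*8 = 4)
U(D(I, 8/10)) - T(84) = 4 - 1*84 = 4 - 84 = -80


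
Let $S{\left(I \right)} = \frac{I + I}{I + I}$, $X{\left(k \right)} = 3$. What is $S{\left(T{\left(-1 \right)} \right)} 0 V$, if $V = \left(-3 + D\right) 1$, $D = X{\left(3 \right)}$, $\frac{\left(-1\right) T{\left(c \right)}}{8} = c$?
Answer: $0$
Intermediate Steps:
$T{\left(c \right)} = - 8 c$
$D = 3$
$V = 0$ ($V = \left(-3 + 3\right) 1 = 0 \cdot 1 = 0$)
$S{\left(I \right)} = 1$ ($S{\left(I \right)} = \frac{2 I}{2 I} = 2 I \frac{1}{2 I} = 1$)
$S{\left(T{\left(-1 \right)} \right)} 0 V = 1 \cdot 0 \cdot 0 = 0 \cdot 0 = 0$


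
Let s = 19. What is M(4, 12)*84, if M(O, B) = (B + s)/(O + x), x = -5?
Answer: -2604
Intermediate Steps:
M(O, B) = (19 + B)/(-5 + O) (M(O, B) = (B + 19)/(O - 5) = (19 + B)/(-5 + O))
M(4, 12)*84 = ((19 + 12)/(-5 + 4))*84 = (31/(-1))*84 = -1*31*84 = -31*84 = -2604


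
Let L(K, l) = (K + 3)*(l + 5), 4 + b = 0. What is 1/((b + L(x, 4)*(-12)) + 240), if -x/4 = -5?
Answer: -1/2248 ≈ -0.00044484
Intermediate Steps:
x = 20 (x = -4*(-5) = 20)
b = -4 (b = -4 + 0 = -4)
L(K, l) = (3 + K)*(5 + l)
1/((b + L(x, 4)*(-12)) + 240) = 1/((-4 + (15 + 3*4 + 5*20 + 20*4)*(-12)) + 240) = 1/((-4 + (15 + 12 + 100 + 80)*(-12)) + 240) = 1/((-4 + 207*(-12)) + 240) = 1/((-4 - 2484) + 240) = 1/(-2488 + 240) = 1/(-2248) = -1/2248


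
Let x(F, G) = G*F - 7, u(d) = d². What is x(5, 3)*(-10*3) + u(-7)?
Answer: -191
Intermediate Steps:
x(F, G) = -7 + F*G (x(F, G) = F*G - 7 = -7 + F*G)
x(5, 3)*(-10*3) + u(-7) = (-7 + 5*3)*(-10*3) + (-7)² = (-7 + 15)*(-30) + 49 = 8*(-30) + 49 = -240 + 49 = -191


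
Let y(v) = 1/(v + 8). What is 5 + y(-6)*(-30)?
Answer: -10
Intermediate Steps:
y(v) = 1/(8 + v)
5 + y(-6)*(-30) = 5 - 30/(8 - 6) = 5 - 30/2 = 5 + (½)*(-30) = 5 - 15 = -10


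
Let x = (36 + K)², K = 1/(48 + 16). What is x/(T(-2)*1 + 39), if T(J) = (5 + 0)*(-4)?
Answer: 5313025/77824 ≈ 68.270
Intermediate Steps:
K = 1/64 ≈ 0.015625
T(J) = -20 (T(J) = 5*(-4) = -20)
x = 5313025/4096 (x = (36 + 1/64)² = (2305/64)² = 5313025/4096 ≈ 1297.1)
x/(T(-2)*1 + 39) = 5313025/(4096*(-20*1 + 39)) = 5313025/(4096*(-20 + 39)) = (5313025/4096)/19 = (5313025/4096)*(1/19) = 5313025/77824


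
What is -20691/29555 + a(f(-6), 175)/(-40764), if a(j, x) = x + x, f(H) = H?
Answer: -426896087/602390010 ≈ -0.70867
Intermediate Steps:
a(j, x) = 2*x
-20691/29555 + a(f(-6), 175)/(-40764) = -20691/29555 + (2*175)/(-40764) = -20691*1/29555 + 350*(-1/40764) = -20691/29555 - 175/20382 = -426896087/602390010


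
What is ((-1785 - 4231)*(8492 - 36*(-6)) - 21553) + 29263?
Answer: -52379618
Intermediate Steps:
((-1785 - 4231)*(8492 - 36*(-6)) - 21553) + 29263 = (-6016*(8492 + 216) - 21553) + 29263 = (-6016*8708 - 21553) + 29263 = (-52387328 - 21553) + 29263 = -52408881 + 29263 = -52379618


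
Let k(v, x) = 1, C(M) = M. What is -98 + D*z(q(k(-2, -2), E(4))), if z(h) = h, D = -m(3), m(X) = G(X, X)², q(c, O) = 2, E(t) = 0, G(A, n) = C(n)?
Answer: -116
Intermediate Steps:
G(A, n) = n
m(X) = X²
D = -9 (D = -1*3² = -1*9 = -9)
-98 + D*z(q(k(-2, -2), E(4))) = -98 - 9*2 = -98 - 18 = -116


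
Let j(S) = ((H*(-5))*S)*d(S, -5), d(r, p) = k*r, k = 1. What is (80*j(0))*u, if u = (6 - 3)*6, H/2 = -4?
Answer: 0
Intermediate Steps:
H = -8 (H = 2*(-4) = -8)
u = 18 (u = 3*6 = 18)
d(r, p) = r (d(r, p) = 1*r = r)
j(S) = 40*S**2 (j(S) = ((-8*(-5))*S)*S = (40*S)*S = 40*S**2)
(80*j(0))*u = (80*(40*0**2))*18 = (80*(40*0))*18 = (80*0)*18 = 0*18 = 0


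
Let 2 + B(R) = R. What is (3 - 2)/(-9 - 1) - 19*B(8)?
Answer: -1141/10 ≈ -114.10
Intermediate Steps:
B(R) = -2 + R
(3 - 2)/(-9 - 1) - 19*B(8) = (3 - 2)/(-9 - 1) - 19*(-2 + 8) = 1/(-10) - 19*6 = 1*(-⅒) - 114 = -⅒ - 114 = -1141/10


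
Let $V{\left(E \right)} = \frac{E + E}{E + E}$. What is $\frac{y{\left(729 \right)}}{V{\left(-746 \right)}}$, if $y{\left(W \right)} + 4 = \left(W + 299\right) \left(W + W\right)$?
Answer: $1498820$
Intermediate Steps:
$y{\left(W \right)} = -4 + 2 W \left(299 + W\right)$ ($y{\left(W \right)} = -4 + \left(W + 299\right) \left(W + W\right) = -4 + \left(299 + W\right) 2 W = -4 + 2 W \left(299 + W\right)$)
$V{\left(E \right)} = 1$ ($V{\left(E \right)} = \frac{2 E}{2 E} = 2 E \frac{1}{2 E} = 1$)
$\frac{y{\left(729 \right)}}{V{\left(-746 \right)}} = \frac{-4 + 2 \cdot 729^{2} + 598 \cdot 729}{1} = \left(-4 + 2 \cdot 531441 + 435942\right) 1 = \left(-4 + 1062882 + 435942\right) 1 = 1498820 \cdot 1 = 1498820$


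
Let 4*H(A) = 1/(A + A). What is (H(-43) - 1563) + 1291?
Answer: -93569/344 ≈ -272.00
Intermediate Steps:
H(A) = 1/(8*A) (H(A) = 1/(4*(A + A)) = 1/(4*((2*A))) = (1/(2*A))/4 = 1/(8*A))
(H(-43) - 1563) + 1291 = ((⅛)/(-43) - 1563) + 1291 = ((⅛)*(-1/43) - 1563) + 1291 = (-1/344 - 1563) + 1291 = -537673/344 + 1291 = -93569/344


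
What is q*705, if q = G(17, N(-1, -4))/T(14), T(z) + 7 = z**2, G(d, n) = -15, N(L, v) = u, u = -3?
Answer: -1175/21 ≈ -55.952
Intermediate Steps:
N(L, v) = -3
T(z) = -7 + z**2
q = -5/63 (q = -15/(-7 + 14**2) = -15/(-7 + 196) = -15/189 = -15*1/189 = -5/63 ≈ -0.079365)
q*705 = -5/63*705 = -1175/21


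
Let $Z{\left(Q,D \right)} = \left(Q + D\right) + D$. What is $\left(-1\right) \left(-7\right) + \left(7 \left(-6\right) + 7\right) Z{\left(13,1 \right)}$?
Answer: $-518$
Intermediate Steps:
$Z{\left(Q,D \right)} = Q + 2 D$ ($Z{\left(Q,D \right)} = \left(D + Q\right) + D = Q + 2 D$)
$\left(-1\right) \left(-7\right) + \left(7 \left(-6\right) + 7\right) Z{\left(13,1 \right)} = \left(-1\right) \left(-7\right) + \left(7 \left(-6\right) + 7\right) \left(13 + 2 \cdot 1\right) = 7 + \left(-42 + 7\right) \left(13 + 2\right) = 7 - 525 = -518$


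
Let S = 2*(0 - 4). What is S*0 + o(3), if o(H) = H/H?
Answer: 1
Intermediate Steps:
o(H) = 1
S = -8 (S = 2*(-4) = -8)
S*0 + o(3) = -8*0 + 1 = 0 + 1 = 1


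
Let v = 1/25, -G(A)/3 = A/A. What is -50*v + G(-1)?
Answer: -5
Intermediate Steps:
G(A) = -3 (G(A) = -3*A/A = -3*1 = -3)
v = 1/25 ≈ 0.040000
-50*v + G(-1) = -50*1/25 - 3 = -2 - 3 = -5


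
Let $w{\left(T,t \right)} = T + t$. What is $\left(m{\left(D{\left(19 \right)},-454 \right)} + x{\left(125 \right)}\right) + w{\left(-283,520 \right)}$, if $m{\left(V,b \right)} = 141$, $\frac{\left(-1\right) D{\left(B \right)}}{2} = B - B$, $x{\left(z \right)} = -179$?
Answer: $199$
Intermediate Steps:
$D{\left(B \right)} = 0$ ($D{\left(B \right)} = - 2 \left(B - B\right) = \left(-2\right) 0 = 0$)
$\left(m{\left(D{\left(19 \right)},-454 \right)} + x{\left(125 \right)}\right) + w{\left(-283,520 \right)} = \left(141 - 179\right) + \left(-283 + 520\right) = -38 + 237 = 199$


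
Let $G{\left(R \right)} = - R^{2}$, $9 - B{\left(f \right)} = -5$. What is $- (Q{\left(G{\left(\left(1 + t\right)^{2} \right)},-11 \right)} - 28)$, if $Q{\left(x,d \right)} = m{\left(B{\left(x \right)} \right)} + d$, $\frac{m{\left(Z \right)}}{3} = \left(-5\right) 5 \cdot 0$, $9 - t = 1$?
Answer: $39$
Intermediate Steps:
$t = 8$ ($t = 9 - 1 = 8$)
$B{\left(f \right)} = 14$ ($B{\left(f \right)} = 9 - -5 = 9 + 5 = 14$)
$m{\left(Z \right)} = 0$ ($m{\left(Z \right)} = 3 \left(-5\right) 5 \cdot 0 = 3 \left(\left(-25\right) 0\right) = 3 \cdot 0 = 0$)
$Q{\left(x,d \right)} = d$ ($Q{\left(x,d \right)} = 0 + d = d$)
$- (Q{\left(G{\left(\left(1 + t\right)^{2} \right)},-11 \right)} - 28) = - (-11 - 28) = \left(-1\right) \left(-39\right) = 39$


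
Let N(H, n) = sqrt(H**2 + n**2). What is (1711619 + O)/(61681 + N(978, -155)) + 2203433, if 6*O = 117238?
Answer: 6285755980130876/2852673939 - 1298369*sqrt(980509)/2852673939 ≈ 2.2035e+6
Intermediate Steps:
O = 58619/3 (O = (1/6)*117238 = 58619/3 ≈ 19540.)
(1711619 + O)/(61681 + N(978, -155)) + 2203433 = (1711619 + 58619/3)/(61681 + sqrt(978**2 + (-155)**2)) + 2203433 = 5193476/(3*(61681 + sqrt(956484 + 24025))) + 2203433 = 5193476/(3*(61681 + sqrt(980509))) + 2203433 = 2203433 + 5193476/(3*(61681 + sqrt(980509)))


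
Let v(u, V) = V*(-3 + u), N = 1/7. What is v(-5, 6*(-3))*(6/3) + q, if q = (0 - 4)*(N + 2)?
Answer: 1956/7 ≈ 279.43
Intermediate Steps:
N = 1/7 ≈ 0.14286
q = -60/7 (q = (0 - 4)*(1/7 + 2) = -4*15/7 = -60/7 ≈ -8.5714)
v(-5, 6*(-3))*(6/3) + q = ((6*(-3))*(-3 - 5))*(6/3) - 60/7 = (-18*(-8))*(6*(1/3)) - 60/7 = 144*2 - 60/7 = 288 - 60/7 = 1956/7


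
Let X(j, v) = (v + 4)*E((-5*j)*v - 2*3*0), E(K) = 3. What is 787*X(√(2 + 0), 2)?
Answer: 14166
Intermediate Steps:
X(j, v) = 12 + 3*v (X(j, v) = (v + 4)*3 = (4 + v)*3 = 12 + 3*v)
787*X(√(2 + 0), 2) = 787*(12 + 3*2) = 787*(12 + 6) = 787*18 = 14166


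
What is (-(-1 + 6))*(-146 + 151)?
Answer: -25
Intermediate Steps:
(-(-1 + 6))*(-146 + 151) = -1*5*5 = -5*5 = -25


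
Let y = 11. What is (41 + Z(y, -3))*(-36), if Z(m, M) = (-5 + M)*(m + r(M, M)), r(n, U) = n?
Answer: 828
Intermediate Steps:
Z(m, M) = (-5 + M)*(M + m) (Z(m, M) = (-5 + M)*(m + M) = (-5 + M)*(M + m))
(41 + Z(y, -3))*(-36) = (41 + ((-3)² - 5*(-3) - 5*11 - 3*11))*(-36) = (41 + (9 + 15 - 55 - 33))*(-36) = (41 - 64)*(-36) = -23*(-36) = 828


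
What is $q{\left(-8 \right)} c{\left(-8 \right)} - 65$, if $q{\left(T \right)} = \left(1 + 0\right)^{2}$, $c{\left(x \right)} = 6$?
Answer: $-59$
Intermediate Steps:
$q{\left(T \right)} = 1$ ($q{\left(T \right)} = 1^{2} = 1$)
$q{\left(-8 \right)} c{\left(-8 \right)} - 65 = 1 \cdot 6 - 65 = 6 - 65 = -59$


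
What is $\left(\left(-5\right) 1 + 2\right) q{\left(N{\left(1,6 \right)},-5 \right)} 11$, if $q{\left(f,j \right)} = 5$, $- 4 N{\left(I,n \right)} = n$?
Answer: $-165$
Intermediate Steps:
$N{\left(I,n \right)} = - \frac{n}{4}$
$\left(\left(-5\right) 1 + 2\right) q{\left(N{\left(1,6 \right)},-5 \right)} 11 = \left(\left(-5\right) 1 + 2\right) 5 \cdot 11 = \left(-5 + 2\right) 5 \cdot 11 = \left(-3\right) 5 \cdot 11 = \left(-15\right) 11 = -165$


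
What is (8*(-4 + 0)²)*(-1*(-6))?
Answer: 768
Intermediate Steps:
(8*(-4 + 0)²)*(-1*(-6)) = (8*(-4)²)*6 = (8*16)*6 = 128*6 = 768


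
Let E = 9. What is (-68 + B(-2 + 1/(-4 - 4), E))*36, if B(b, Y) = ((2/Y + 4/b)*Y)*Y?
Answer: -123912/17 ≈ -7288.9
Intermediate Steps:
B(b, Y) = Y**2*(2/Y + 4/b) (B(b, Y) = (Y*(2/Y + 4/b))*Y = Y**2*(2/Y + 4/b))
(-68 + B(-2 + 1/(-4 - 4), E))*36 = (-68 + 2*9*((-2 + 1/(-4 - 4)) + 2*9)/(-2 + 1/(-4 - 4)))*36 = (-68 + 2*9*((-2 + 1/(-8)) + 18)/(-2 + 1/(-8)))*36 = (-68 + 2*9*((-2 - 1/8) + 18)/(-2 - 1/8))*36 = (-68 + 2*9*(-17/8 + 18)/(-17/8))*36 = (-68 + 2*9*(-8/17)*(127/8))*36 = (-68 - 2286/17)*36 = -3442/17*36 = -123912/17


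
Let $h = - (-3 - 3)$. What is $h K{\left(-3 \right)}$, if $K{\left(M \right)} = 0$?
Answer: $0$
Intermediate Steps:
$h = 6$ ($h = \left(-1\right) \left(-6\right) = 6$)
$h K{\left(-3 \right)} = 6 \cdot 0 = 0$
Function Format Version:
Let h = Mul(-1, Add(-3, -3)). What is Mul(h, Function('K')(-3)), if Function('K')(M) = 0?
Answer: 0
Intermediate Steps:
h = 6 (h = Mul(-1, -6) = 6)
Mul(h, Function('K')(-3)) = Mul(6, 0) = 0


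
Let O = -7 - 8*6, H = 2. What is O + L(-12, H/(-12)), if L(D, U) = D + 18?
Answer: -49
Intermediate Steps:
L(D, U) = 18 + D
O = -55 (O = -7 - 48 = -55)
O + L(-12, H/(-12)) = -55 + (18 - 12) = -55 + 6 = -49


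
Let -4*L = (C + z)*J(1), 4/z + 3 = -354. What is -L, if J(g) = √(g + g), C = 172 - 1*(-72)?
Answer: 21776*√2/357 ≈ 86.263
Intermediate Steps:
z = -4/357 (z = 4/(-3 - 354) = 4/(-357) = 4*(-1/357) = -4/357 ≈ -0.011204)
C = 244 (C = 172 + 72 = 244)
J(g) = √2*√g (J(g) = √(2*g) = √2*√g)
L = -21776*√2/357 (L = -(244 - 4/357)*√2*√1/4 = -21776*√2*1/357 = -21776*√2/357 ≈ -86.263)
-L = -(-21776)*√2/357 = 21776*√2/357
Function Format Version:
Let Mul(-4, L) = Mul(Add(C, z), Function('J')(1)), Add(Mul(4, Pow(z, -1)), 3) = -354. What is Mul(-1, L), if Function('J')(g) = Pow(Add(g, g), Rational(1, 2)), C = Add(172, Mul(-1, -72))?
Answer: Mul(Rational(21776, 357), Pow(2, Rational(1, 2))) ≈ 86.263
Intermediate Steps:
z = Rational(-4, 357) (z = Mul(4, Pow(Add(-3, -354), -1)) = Mul(4, Pow(-357, -1)) = Mul(4, Rational(-1, 357)) = Rational(-4, 357) ≈ -0.011204)
C = 244 (C = Add(172, 72) = 244)
Function('J')(g) = Mul(Pow(2, Rational(1, 2)), Pow(g, Rational(1, 2))) (Function('J')(g) = Pow(Mul(2, g), Rational(1, 2)) = Mul(Pow(2, Rational(1, 2)), Pow(g, Rational(1, 2))))
L = Mul(Rational(-21776, 357), Pow(2, Rational(1, 2))) (L = Mul(Rational(-1, 4), Mul(Add(244, Rational(-4, 357)), Mul(Pow(2, Rational(1, 2)), Pow(1, Rational(1, 2))))) = Mul(Rational(-1, 4), Mul(Rational(87104, 357), Mul(Pow(2, Rational(1, 2)), 1))) = Mul(Rational(-1, 4), Mul(Rational(87104, 357), Pow(2, Rational(1, 2)))) = Mul(Rational(-21776, 357), Pow(2, Rational(1, 2))) ≈ -86.263)
Mul(-1, L) = Mul(-1, Mul(Rational(-21776, 357), Pow(2, Rational(1, 2)))) = Mul(Rational(21776, 357), Pow(2, Rational(1, 2)))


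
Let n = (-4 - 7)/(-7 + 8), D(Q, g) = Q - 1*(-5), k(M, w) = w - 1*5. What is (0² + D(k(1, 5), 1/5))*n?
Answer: -55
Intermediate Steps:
k(M, w) = -5 + w (k(M, w) = w - 5 = -5 + w)
D(Q, g) = 5 + Q (D(Q, g) = Q + 5 = 5 + Q)
n = -11 (n = -11/1 = -11*1 = -11)
(0² + D(k(1, 5), 1/5))*n = (0² + (5 + (-5 + 5)))*(-11) = (0 + (5 + 0))*(-11) = (0 + 5)*(-11) = 5*(-11) = -55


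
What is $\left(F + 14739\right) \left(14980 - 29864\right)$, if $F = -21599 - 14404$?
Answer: $316493376$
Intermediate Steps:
$F = -36003$
$\left(F + 14739\right) \left(14980 - 29864\right) = \left(-36003 + 14739\right) \left(14980 - 29864\right) = \left(-21264\right) \left(-14884\right) = 316493376$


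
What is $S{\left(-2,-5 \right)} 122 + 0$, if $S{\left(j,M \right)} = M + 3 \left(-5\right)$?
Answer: $-2440$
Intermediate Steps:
$S{\left(j,M \right)} = -15 + M$ ($S{\left(j,M \right)} = M - 15 = -15 + M$)
$S{\left(-2,-5 \right)} 122 + 0 = \left(-15 - 5\right) 122 + 0 = \left(-20\right) 122 + 0 = -2440 + 0 = -2440$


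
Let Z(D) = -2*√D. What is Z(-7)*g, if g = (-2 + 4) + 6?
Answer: -16*I*√7 ≈ -42.332*I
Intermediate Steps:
g = 8 (g = 2 + 6 = 8)
Z(-7)*g = -2*I*√7*8 = -16*I*√7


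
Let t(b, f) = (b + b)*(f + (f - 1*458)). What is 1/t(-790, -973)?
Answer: 1/3798320 ≈ 2.6327e-7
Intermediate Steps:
t(b, f) = 2*b*(-458 + 2*f) (t(b, f) = (2*b)*(f + (f - 458)) = (2*b)*(f + (-458 + f)) = (2*b)*(-458 + 2*f) = 2*b*(-458 + 2*f))
1/t(-790, -973) = 1/(4*(-790)*(-229 - 973)) = 1/(4*(-790)*(-1202)) = 1/3798320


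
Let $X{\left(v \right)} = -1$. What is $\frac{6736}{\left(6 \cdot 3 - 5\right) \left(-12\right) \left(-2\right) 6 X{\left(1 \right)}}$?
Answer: $- \frac{421}{117} \approx -3.5983$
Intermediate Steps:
$\frac{6736}{\left(6 \cdot 3 - 5\right) \left(-12\right) \left(-2\right) 6 X{\left(1 \right)}} = \frac{6736}{\left(6 \cdot 3 - 5\right) \left(-12\right) \left(-2\right) 6 \left(-1\right)} = \frac{6736}{\left(18 - 5\right) \left(-12\right) \left(\left(-12\right) \left(-1\right)\right)} = \frac{6736}{13 \left(-12\right) 12} = \frac{6736}{\left(-156\right) 12} = \frac{6736}{-1872} = 6736 \left(- \frac{1}{1872}\right) = - \frac{421}{117}$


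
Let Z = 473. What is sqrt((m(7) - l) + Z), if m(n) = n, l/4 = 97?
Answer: 2*sqrt(23) ≈ 9.5917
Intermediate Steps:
l = 388 (l = 4*97 = 388)
sqrt((m(7) - l) + Z) = sqrt((7 - 1*388) + 473) = sqrt((7 - 388) + 473) = sqrt(-381 + 473) = sqrt(92) = 2*sqrt(23)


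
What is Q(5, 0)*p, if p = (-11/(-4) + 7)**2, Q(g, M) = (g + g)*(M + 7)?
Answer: 53235/8 ≈ 6654.4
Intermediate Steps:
Q(g, M) = 2*g*(7 + M) (Q(g, M) = (2*g)*(7 + M) = 2*g*(7 + M))
p = 1521/16 (p = (-11*(-1/4) + 7)**2 = (11/4 + 7)**2 = (39/4)**2 = 1521/16 ≈ 95.063)
Q(5, 0)*p = (2*5*(7 + 0))*(1521/16) = (2*5*7)*(1521/16) = 70*(1521/16) = 53235/8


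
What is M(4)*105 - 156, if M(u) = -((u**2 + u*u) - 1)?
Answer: -3411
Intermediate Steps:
M(u) = 1 - 2*u**2 (M(u) = -((u**2 + u**2) - 1) = -(2*u**2 - 1) = -(-1 + 2*u**2) = 1 - 2*u**2)
M(4)*105 - 156 = (1 - 2*4**2)*105 - 156 = (1 - 2*16)*105 - 156 = (1 - 32)*105 - 156 = -31*105 - 156 = -3255 - 156 = -3411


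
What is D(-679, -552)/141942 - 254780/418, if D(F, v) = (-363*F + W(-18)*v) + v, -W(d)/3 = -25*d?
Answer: -5958282085/9888626 ≈ -602.54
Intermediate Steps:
W(d) = 75*d (W(d) = -(-75)*d = 75*d)
D(F, v) = -1349*v - 363*F (D(F, v) = (-363*F + (75*(-18))*v) + v = (-363*F - 1350*v) + v = (-1350*v - 363*F) + v = -1349*v - 363*F)
D(-679, -552)/141942 - 254780/418 = (-1349*(-552) - 363*(-679))/141942 - 254780/418 = (744648 + 246477)*(1/141942) - 254780*1/418 = 991125*(1/141942) - 127390/209 = 330375/47314 - 127390/209 = -5958282085/9888626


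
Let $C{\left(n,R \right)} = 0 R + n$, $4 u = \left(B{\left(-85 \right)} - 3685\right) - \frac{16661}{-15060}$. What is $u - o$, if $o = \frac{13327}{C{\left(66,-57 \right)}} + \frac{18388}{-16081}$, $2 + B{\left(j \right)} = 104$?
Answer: $- \frac{11681590346389}{10655913840} \approx -1096.3$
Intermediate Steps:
$B{\left(j \right)} = 102$ ($B{\left(j \right)} = -2 + 104 = 102$)
$u = - \frac{53943319}{60240}$ ($u = \frac{\left(102 - 3685\right) - \frac{16661}{-15060}}{4} = \frac{-3583 - - \frac{16661}{15060}}{4} = \frac{-3583 + \frac{16661}{15060}}{4} = \frac{1}{4} \left(- \frac{53943319}{15060}\right) = - \frac{53943319}{60240} \approx -895.47$)
$C{\left(n,R \right)} = n$ ($C{\left(n,R \right)} = 0 + n = n$)
$o = \frac{213097879}{1061346}$ ($o = \frac{13327}{66} + \frac{18388}{-16081} = 13327 \cdot \frac{1}{66} + 18388 \left(- \frac{1}{16081}\right) = \frac{13327}{66} - \frac{18388}{16081} = \frac{213097879}{1061346} \approx 200.78$)
$u - o = - \frac{53943319}{60240} - \frac{213097879}{1061346} = - \frac{11681590346389}{10655913840}$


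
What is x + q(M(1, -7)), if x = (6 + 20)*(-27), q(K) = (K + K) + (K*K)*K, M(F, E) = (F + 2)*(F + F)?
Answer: -474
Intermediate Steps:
M(F, E) = 2*F*(2 + F) (M(F, E) = (2 + F)*(2*F) = 2*F*(2 + F))
q(K) = K³ + 2*K (q(K) = 2*K + K²*K = 2*K + K³ = K³ + 2*K)
x = -702 (x = 26*(-27) = -702)
x + q(M(1, -7)) = -702 + (2*1*(2 + 1))*(2 + (2*1*(2 + 1))²) = -702 + (2*1*3)*(2 + (2*1*3)²) = -702 + 6*(2 + 6²) = -702 + 6*(2 + 36) = -702 + 6*38 = -702 + 228 = -474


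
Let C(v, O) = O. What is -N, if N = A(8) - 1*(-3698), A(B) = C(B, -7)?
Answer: -3691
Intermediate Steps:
A(B) = -7
N = 3691 (N = -7 - 1*(-3698) = -7 + 3698 = 3691)
-N = -1*3691 = -3691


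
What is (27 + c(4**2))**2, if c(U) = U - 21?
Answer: 484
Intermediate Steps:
c(U) = -21 + U
(27 + c(4**2))**2 = (27 + (-21 + 4**2))**2 = (27 + (-21 + 16))**2 = (27 - 5)**2 = 22**2 = 484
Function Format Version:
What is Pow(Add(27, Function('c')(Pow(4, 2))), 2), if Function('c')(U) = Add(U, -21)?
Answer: 484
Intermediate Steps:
Function('c')(U) = Add(-21, U)
Pow(Add(27, Function('c')(Pow(4, 2))), 2) = Pow(Add(27, Add(-21, Pow(4, 2))), 2) = Pow(Add(27, Add(-21, 16)), 2) = Pow(Add(27, -5), 2) = Pow(22, 2) = 484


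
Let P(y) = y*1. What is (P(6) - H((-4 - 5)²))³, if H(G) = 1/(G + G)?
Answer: 915498611/4251528 ≈ 215.33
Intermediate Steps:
H(G) = 1/(2*G)
P(y) = y
(P(6) - H((-4 - 5)²))³ = (6 - 1/(2*((-4 - 5)²)))³ = (6 - 1/(2*((-9)²)))³ = (6 - 1/(2*81))³ = (6 - 1*1/162)³ = (6 - 1/162)³ = (971/162)³ = 915498611/4251528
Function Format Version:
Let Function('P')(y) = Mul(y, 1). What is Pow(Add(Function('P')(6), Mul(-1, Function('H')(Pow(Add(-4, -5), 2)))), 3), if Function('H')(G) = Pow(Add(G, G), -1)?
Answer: Rational(915498611, 4251528) ≈ 215.33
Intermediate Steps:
Function('H')(G) = Mul(Rational(1, 2), Pow(G, -1)) (Function('H')(G) = Pow(Mul(2, G), -1) = Mul(Rational(1, 2), Pow(G, -1)))
Function('P')(y) = y
Pow(Add(Function('P')(6), Mul(-1, Function('H')(Pow(Add(-4, -5), 2)))), 3) = Pow(Add(6, Mul(-1, Mul(Rational(1, 2), Pow(Pow(Add(-4, -5), 2), -1)))), 3) = Pow(Add(6, Mul(-1, Mul(Rational(1, 2), Pow(Pow(-9, 2), -1)))), 3) = Pow(Add(6, Mul(-1, Mul(Rational(1, 2), Pow(81, -1)))), 3) = Pow(Add(6, Mul(-1, Mul(Rational(1, 2), Rational(1, 81)))), 3) = Pow(Add(6, Mul(-1, Rational(1, 162))), 3) = Pow(Add(6, Rational(-1, 162)), 3) = Pow(Rational(971, 162), 3) = Rational(915498611, 4251528)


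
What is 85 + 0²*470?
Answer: 85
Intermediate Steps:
85 + 0²*470 = 85 + 0*470 = 85 + 0 = 85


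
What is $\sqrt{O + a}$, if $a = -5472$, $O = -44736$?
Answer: $4 i \sqrt{3138} \approx 224.07 i$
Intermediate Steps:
$\sqrt{O + a} = \sqrt{-44736 - 5472} = \sqrt{-50208} = 4 i \sqrt{3138}$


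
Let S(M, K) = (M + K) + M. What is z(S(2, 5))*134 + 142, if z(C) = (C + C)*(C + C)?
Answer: 43558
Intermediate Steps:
S(M, K) = K + 2*M (S(M, K) = (K + M) + M = K + 2*M)
z(C) = 4*C**2 (z(C) = (2*C)*(2*C) = 4*C**2)
z(S(2, 5))*134 + 142 = (4*(5 + 2*2)**2)*134 + 142 = (4*(5 + 4)**2)*134 + 142 = (4*9**2)*134 + 142 = (4*81)*134 + 142 = 324*134 + 142 = 43416 + 142 = 43558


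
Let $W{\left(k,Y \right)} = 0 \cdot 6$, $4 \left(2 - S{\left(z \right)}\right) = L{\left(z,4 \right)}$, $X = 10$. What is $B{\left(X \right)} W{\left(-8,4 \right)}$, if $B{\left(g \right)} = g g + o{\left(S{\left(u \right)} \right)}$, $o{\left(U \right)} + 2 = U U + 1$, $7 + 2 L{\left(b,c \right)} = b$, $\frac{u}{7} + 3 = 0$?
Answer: $0$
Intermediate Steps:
$u = -21$ ($u = -21 + 7 \cdot 0 = -21 + 0 = -21$)
$L{\left(b,c \right)} = - \frac{7}{2} + \frac{b}{2}$
$S{\left(z \right)} = \frac{23}{8} - \frac{z}{8}$ ($S{\left(z \right)} = 2 - \frac{- \frac{7}{2} + \frac{z}{2}}{4} = 2 - \left(- \frac{7}{8} + \frac{z}{8}\right) = \frac{23}{8} - \frac{z}{8}$)
$o{\left(U \right)} = -1 + U^{2}$ ($o{\left(U \right)} = -2 + \left(U U + 1\right) = -2 + \left(U^{2} + 1\right) = -2 + \left(1 + U^{2}\right) = -1 + U^{2}$)
$W{\left(k,Y \right)} = 0$
$B{\left(g \right)} = \frac{117}{4} + g^{2}$ ($B{\left(g \right)} = g g - \left(1 - \left(\frac{23}{8} - - \frac{21}{8}\right)^{2}\right) = g^{2} - \left(1 - \left(\frac{23}{8} + \frac{21}{8}\right)^{2}\right) = g^{2} - \left(1 - \left(\frac{11}{2}\right)^{2}\right) = g^{2} + \left(-1 + \frac{121}{4}\right) = g^{2} + \frac{117}{4} = \frac{117}{4} + g^{2}$)
$B{\left(X \right)} W{\left(-8,4 \right)} = \left(\frac{117}{4} + 10^{2}\right) 0 = \left(\frac{117}{4} + 100\right) 0 = \frac{517}{4} \cdot 0 = 0$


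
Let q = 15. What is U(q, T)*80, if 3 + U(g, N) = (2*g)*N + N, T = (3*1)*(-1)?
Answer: -7680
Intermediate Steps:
T = -3 (T = 3*(-1) = -3)
U(g, N) = -3 + N + 2*N*g (U(g, N) = -3 + ((2*g)*N + N) = -3 + (2*N*g + N) = -3 + (N + 2*N*g) = -3 + N + 2*N*g)
U(q, T)*80 = (-3 - 3 + 2*(-3)*15)*80 = (-3 - 3 - 90)*80 = -96*80 = -7680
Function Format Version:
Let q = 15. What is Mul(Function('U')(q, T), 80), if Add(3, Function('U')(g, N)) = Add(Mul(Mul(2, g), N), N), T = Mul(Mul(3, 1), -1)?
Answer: -7680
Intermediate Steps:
T = -3 (T = Mul(3, -1) = -3)
Function('U')(g, N) = Add(-3, N, Mul(2, N, g)) (Function('U')(g, N) = Add(-3, Add(Mul(Mul(2, g), N), N)) = Add(-3, Add(Mul(2, N, g), N)) = Add(-3, Add(N, Mul(2, N, g))) = Add(-3, N, Mul(2, N, g)))
Mul(Function('U')(q, T), 80) = Mul(Add(-3, -3, Mul(2, -3, 15)), 80) = Mul(Add(-3, -3, -90), 80) = Mul(-96, 80) = -7680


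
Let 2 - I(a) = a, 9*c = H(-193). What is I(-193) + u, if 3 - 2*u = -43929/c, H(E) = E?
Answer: -159756/193 ≈ -827.75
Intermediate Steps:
c = -193/9 (c = (⅑)*(-193) = -193/9 ≈ -21.444)
I(a) = 2 - a
u = -197391/193 (u = 3/2 - (-43929)/(2*(-193/9)) = 3/2 - (-43929)*(-9)/(2*193) = 3/2 - ½*395361/193 = 3/2 - 395361/386 = -197391/193 ≈ -1022.8)
I(-193) + u = (2 - 1*(-193)) - 197391/193 = (2 + 193) - 197391/193 = 195 - 197391/193 = -159756/193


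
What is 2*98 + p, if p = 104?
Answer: 300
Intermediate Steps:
2*98 + p = 2*98 + 104 = 196 + 104 = 300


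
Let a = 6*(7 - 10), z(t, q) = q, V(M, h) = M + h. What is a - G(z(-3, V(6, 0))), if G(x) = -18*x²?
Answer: 630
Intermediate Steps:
a = -18 (a = 6*(-3) = -18)
a - G(z(-3, V(6, 0))) = -18 - (-18)*(6 + 0)² = -18 - (-18)*6² = -18 - (-18)*36 = -18 - 1*(-648) = -18 + 648 = 630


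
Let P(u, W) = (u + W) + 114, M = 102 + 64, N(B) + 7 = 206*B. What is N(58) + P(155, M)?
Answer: 12376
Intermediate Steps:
N(B) = -7 + 206*B
M = 166
P(u, W) = 114 + W + u (P(u, W) = (W + u) + 114 = 114 + W + u)
N(58) + P(155, M) = (-7 + 206*58) + (114 + 166 + 155) = (-7 + 11948) + 435 = 11941 + 435 = 12376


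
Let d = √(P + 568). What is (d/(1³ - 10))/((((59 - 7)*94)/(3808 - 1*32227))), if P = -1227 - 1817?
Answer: 9473*I*√619/7332 ≈ 32.145*I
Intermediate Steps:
P = -3044
d = 2*I*√619 (d = √(-3044 + 568) = √(-2476) = 2*I*√619 ≈ 49.759*I)
(d/(1³ - 10))/((((59 - 7)*94)/(3808 - 1*32227))) = ((2*I*√619)/(1³ - 10))/((((59 - 7)*94)/(3808 - 1*32227))) = ((2*I*√619)/(1 - 10))/(((52*94)/(3808 - 32227))) = ((2*I*√619)/(-9))/((4888/(-28419))) = (-2*I*√619/9)/((4888*(-1/28419))) = (-2*I*√619/9)/(-4888/28419) = -2*I*√619/9*(-28419/4888) = 9473*I*√619/7332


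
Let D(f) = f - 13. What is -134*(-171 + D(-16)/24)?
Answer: 276911/12 ≈ 23076.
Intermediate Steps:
D(f) = -13 + f
-134*(-171 + D(-16)/24) = -134*(-171 + (-13 - 16)/24) = -134*(-171 - 29*1/24) = -134*(-171 - 29/24) = -134*(-4133/24) = 276911/12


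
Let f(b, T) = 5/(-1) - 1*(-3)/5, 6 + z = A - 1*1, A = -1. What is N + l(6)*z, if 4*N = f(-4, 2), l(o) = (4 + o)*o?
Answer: -4811/10 ≈ -481.10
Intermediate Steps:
l(o) = o*(4 + o)
z = -8 (z = -6 + (-1 - 1*1) = -6 + (-1 - 1) = -6 - 2 = -8)
f(b, T) = -22/5 (f(b, T) = 5*(-1) + 3*(⅕) = -5 + ⅗ = -22/5)
N = -11/10 (N = (¼)*(-22/5) = -11/10 ≈ -1.1000)
N + l(6)*z = -11/10 + (6*(4 + 6))*(-8) = -11/10 + (6*10)*(-8) = -11/10 + 60*(-8) = -11/10 - 480 = -4811/10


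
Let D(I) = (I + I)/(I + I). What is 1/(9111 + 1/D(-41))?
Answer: 1/9112 ≈ 0.00010975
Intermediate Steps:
D(I) = 1 (D(I) = (2*I)/((2*I)) = (2*I)*(1/(2*I)) = 1)
1/(9111 + 1/D(-41)) = 1/(9111 + 1/1) = 1/(9111 + 1) = 1/9112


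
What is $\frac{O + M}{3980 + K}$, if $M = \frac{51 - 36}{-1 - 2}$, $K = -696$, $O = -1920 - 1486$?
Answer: $- \frac{3411}{3284} \approx -1.0387$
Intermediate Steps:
$O = -3406$
$M = -5$ ($M = \frac{15}{-3} = 15 \left(- \frac{1}{3}\right) = -5$)
$\frac{O + M}{3980 + K} = \frac{-3406 - 5}{3980 - 696} = - \frac{3411}{3284}$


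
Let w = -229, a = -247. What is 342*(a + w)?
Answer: -162792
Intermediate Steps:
342*(a + w) = 342*(-247 - 229) = 342*(-476) = -162792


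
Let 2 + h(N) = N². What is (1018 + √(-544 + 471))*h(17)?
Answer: 292166 + 287*I*√73 ≈ 2.9217e+5 + 2452.1*I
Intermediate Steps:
h(N) = -2 + N²
(1018 + √(-544 + 471))*h(17) = (1018 + √(-544 + 471))*(-2 + 17²) = (1018 + √(-73))*(-2 + 289) = (1018 + I*√73)*287 = 292166 + 287*I*√73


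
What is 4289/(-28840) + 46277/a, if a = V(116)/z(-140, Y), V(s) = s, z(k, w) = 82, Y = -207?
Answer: 27359763559/836360 ≈ 32713.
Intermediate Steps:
a = 58/41 (a = 116/82 = 116*(1/82) = 58/41 ≈ 1.4146)
4289/(-28840) + 46277/a = 4289/(-28840) + 46277/(58/41) = 4289*(-1/28840) + 46277*(41/58) = -4289/28840 + 1897357/58 = 27359763559/836360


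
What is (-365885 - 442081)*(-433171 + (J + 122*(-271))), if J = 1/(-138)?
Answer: 8664109612455/23 ≈ 3.7670e+11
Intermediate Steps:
J = -1/138 ≈ -0.0072464
(-365885 - 442081)*(-433171 + (J + 122*(-271))) = (-365885 - 442081)*(-433171 + (-1/138 + 122*(-271))) = -807966*(-433171 + (-1/138 - 33062)) = -807966*(-433171 - 4562557/138) = -807966*(-64340155/138) = 8664109612455/23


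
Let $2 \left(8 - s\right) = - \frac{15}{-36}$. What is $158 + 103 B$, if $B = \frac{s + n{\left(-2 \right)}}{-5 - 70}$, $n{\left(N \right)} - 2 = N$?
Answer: $\frac{265139}{1800} \approx 147.3$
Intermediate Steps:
$s = \frac{187}{24}$ ($s = 8 - \frac{\left(-15\right) \frac{1}{-36}}{2} = 8 - \frac{\left(-15\right) \left(- \frac{1}{36}\right)}{2} = 8 - \frac{5}{24} = \frac{187}{24} \approx 7.7917$)
$n{\left(N \right)} = 2 + N$
$B = - \frac{187}{1800}$ ($B = \frac{\frac{187}{24} + \left(2 - 2\right)}{-5 - 70} = \frac{\frac{187}{24} + 0}{-75} = \frac{187}{24} \left(- \frac{1}{75}\right) = - \frac{187}{1800} \approx -0.10389$)
$158 + 103 B = 158 + 103 \left(- \frac{187}{1800}\right) = 158 - \frac{19261}{1800} = \frac{265139}{1800}$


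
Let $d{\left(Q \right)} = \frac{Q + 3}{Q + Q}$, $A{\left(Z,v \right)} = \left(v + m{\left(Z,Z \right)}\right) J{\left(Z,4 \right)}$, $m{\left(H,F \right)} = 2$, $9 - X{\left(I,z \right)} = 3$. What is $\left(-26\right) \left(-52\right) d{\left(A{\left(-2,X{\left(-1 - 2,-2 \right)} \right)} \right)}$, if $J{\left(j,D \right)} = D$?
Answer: $\frac{5915}{8} \approx 739.38$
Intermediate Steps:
$X{\left(I,z \right)} = 6$ ($X{\left(I,z \right)} = 9 - 3 = 6$)
$A{\left(Z,v \right)} = 8 + 4 v$ ($A{\left(Z,v \right)} = \left(v + 2\right) 4 = \left(2 + v\right) 4 = 8 + 4 v$)
$d{\left(Q \right)} = \frac{3 + Q}{2 Q}$
$\left(-26\right) \left(-52\right) d{\left(A{\left(-2,X{\left(-1 - 2,-2 \right)} \right)} \right)} = \left(-26\right) \left(-52\right) \frac{3 + \left(8 + 4 \cdot 6\right)}{2 \left(8 + 4 \cdot 6\right)} = 1352 \frac{3 + \left(8 + 24\right)}{2 \left(8 + 24\right)} = 1352 \frac{3 + 32}{2 \cdot 32} = 1352 \cdot \frac{1}{2} \cdot \frac{1}{32} \cdot 35 = 1352 \cdot \frac{35}{64} = \frac{5915}{8}$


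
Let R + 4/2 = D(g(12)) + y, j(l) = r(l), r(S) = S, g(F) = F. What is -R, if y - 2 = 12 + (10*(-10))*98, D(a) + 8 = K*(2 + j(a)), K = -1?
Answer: 9810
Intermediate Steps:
j(l) = l
D(a) = -10 - a (D(a) = -8 - (2 + a) = -8 + (-2 - a) = -10 - a)
y = -9786 (y = 2 + (12 + (10*(-10))*98) = 2 + (12 - 100*98) = 2 + (12 - 9800) = 2 - 9788 = -9786)
R = -9810 (R = -2 + ((-10 - 1*12) - 9786) = -2 + ((-10 - 12) - 9786) = -2 + (-22 - 9786) = -2 - 9808 = -9810)
-R = -1*(-9810) = 9810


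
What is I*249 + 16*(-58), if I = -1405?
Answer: -350773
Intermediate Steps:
I*249 + 16*(-58) = -1405*249 + 16*(-58) = -349845 - 928 = -350773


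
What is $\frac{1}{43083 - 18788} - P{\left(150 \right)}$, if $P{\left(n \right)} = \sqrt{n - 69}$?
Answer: $- \frac{218654}{24295} \approx -9.0$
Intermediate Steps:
$P{\left(n \right)} = \sqrt{-69 + n}$
$\frac{1}{43083 - 18788} - P{\left(150 \right)} = \frac{1}{43083 - 18788} - \sqrt{-69 + 150} = \frac{1}{24295} - \sqrt{81} = \frac{1}{24295} - 9 = - \frac{218654}{24295}$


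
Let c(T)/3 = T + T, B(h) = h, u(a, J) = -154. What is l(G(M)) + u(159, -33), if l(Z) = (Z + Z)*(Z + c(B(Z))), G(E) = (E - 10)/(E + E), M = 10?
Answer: -154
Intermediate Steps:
c(T) = 6*T (c(T) = 3*(T + T) = 3*(2*T) = 6*T)
G(E) = (-10 + E)/(2*E) (G(E) = (-10 + E)/((2*E)) = (-10 + E)*(1/(2*E)) = (-10 + E)/(2*E))
l(Z) = 14*Z**2 (l(Z) = (Z + Z)*(Z + 6*Z) = (2*Z)*(7*Z) = 14*Z**2)
l(G(M)) + u(159, -33) = 14*((1/2)*(-10 + 10)/10)**2 - 154 = 14*((1/2)*(1/10)*0)**2 - 154 = 14*0**2 - 154 = 14*0 - 154 = 0 - 154 = -154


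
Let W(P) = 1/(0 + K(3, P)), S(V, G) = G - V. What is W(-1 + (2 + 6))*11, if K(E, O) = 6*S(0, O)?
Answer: 11/42 ≈ 0.26190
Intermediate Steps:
K(E, O) = 6*O (K(E, O) = 6*(O - 1*0) = 6*(O + 0) = 6*O)
W(P) = 1/(6*P) (W(P) = 1/(0 + 6*P) = 1/(6*P))
W(-1 + (2 + 6))*11 = (1/(6*(-1 + (2 + 6))))*11 = (1/(6*(-1 + 8)))*11 = ((⅙)/7)*11 = ((⅙)*(⅐))*11 = (1/42)*11 = 11/42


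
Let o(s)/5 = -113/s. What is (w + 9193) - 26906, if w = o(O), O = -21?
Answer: -371408/21 ≈ -17686.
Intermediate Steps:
o(s) = -565/s (o(s) = 5*(-113/s) = -565/s)
w = 565/21 (w = -565/(-21) = -565*(-1/21) = 565/21 ≈ 26.905)
(w + 9193) - 26906 = (565/21 + 9193) - 26906 = 193618/21 - 26906 = -371408/21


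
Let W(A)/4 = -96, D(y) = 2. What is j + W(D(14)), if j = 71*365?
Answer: 25531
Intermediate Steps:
W(A) = -384 (W(A) = 4*(-96) = -384)
j = 25915
j + W(D(14)) = 25915 - 384 = 25531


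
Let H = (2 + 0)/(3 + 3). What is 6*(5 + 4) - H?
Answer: 161/3 ≈ 53.667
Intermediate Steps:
H = 1/3 (H = 2/6 = 2*(1/6) = 1/3 ≈ 0.33333)
6*(5 + 4) - H = 6*(5 + 4) - 1*1/3 = 6*9 - 1/3 = 54 - 1/3 = 161/3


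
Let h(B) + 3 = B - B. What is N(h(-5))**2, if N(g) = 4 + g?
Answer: 1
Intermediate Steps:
h(B) = -3 (h(B) = -3 + (B - B) = -3 + 0 = -3)
N(h(-5))**2 = (4 - 3)**2 = 1**2 = 1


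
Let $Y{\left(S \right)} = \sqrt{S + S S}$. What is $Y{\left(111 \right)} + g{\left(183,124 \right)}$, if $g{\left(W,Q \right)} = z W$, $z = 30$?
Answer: $5490 + 4 \sqrt{777} \approx 5601.5$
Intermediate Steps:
$g{\left(W,Q \right)} = 30 W$
$Y{\left(S \right)} = \sqrt{S + S^{2}}$
$Y{\left(111 \right)} + g{\left(183,124 \right)} = \sqrt{111 \left(1 + 111\right)} + 30 \cdot 183 = \sqrt{111 \cdot 112} + 5490 = \sqrt{12432} + 5490 = 4 \sqrt{777} + 5490 = 5490 + 4 \sqrt{777}$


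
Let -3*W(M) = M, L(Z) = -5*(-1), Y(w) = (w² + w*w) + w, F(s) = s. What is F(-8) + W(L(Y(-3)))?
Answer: -29/3 ≈ -9.6667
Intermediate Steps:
Y(w) = w + 2*w² (Y(w) = (w² + w²) + w = 2*w² + w = w + 2*w²)
L(Z) = 5
W(M) = -M/3
F(-8) + W(L(Y(-3))) = -8 - ⅓*5 = -8 - 5/3 = -29/3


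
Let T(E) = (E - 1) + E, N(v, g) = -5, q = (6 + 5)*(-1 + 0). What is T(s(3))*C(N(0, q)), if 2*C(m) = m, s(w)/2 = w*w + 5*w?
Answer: -475/2 ≈ -237.50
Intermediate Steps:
s(w) = 2*w² + 10*w (s(w) = 2*(w*w + 5*w) = 2*(w² + 5*w) = 2*w² + 10*w)
q = -11 (q = 11*(-1) = -11)
C(m) = m/2
T(E) = -1 + 2*E (T(E) = (-1 + E) + E = -1 + 2*E)
T(s(3))*C(N(0, q)) = (-1 + 2*(2*3*(5 + 3)))*((½)*(-5)) = (-1 + 2*(2*3*8))*(-5/2) = (-1 + 2*48)*(-5/2) = (-1 + 96)*(-5/2) = 95*(-5/2) = -475/2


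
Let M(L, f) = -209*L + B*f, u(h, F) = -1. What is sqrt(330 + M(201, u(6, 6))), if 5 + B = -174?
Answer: 10*I*sqrt(415) ≈ 203.72*I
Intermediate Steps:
B = -179 (B = -5 - 174 = -179)
M(L, f) = -209*L - 179*f
sqrt(330 + M(201, u(6, 6))) = sqrt(330 + (-209*201 - 179*(-1))) = sqrt(330 + (-42009 + 179)) = sqrt(330 - 41830) = sqrt(-41500) = 10*I*sqrt(415)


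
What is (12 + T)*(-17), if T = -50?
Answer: 646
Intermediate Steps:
(12 + T)*(-17) = (12 - 50)*(-17) = -38*(-17) = 646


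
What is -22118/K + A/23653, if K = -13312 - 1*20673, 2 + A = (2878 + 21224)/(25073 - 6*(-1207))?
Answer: 482984081598/742180640845 ≈ 0.65076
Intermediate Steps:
A = -40528/32315 (A = -2 + (2878 + 21224)/(25073 - 6*(-1207)) = -2 + 24102/(25073 + 7242) = -2 + 24102/32315 = -40528/32315 ≈ -1.2542)
K = -33985 (K = -13312 - 20673 = -33985)
-22118/K + A/23653 = -22118/(-33985) - 40528/32315/23653 = -22118*(-1/33985) - 40528/32315*1/23653 = 22118/33985 - 40528/764346695 = 482984081598/742180640845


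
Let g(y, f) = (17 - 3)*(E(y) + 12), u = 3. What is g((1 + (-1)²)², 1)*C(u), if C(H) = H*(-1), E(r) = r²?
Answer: -1176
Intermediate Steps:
g(y, f) = 168 + 14*y² (g(y, f) = (17 - 3)*(y² + 12) = 14*(12 + y²) = 168 + 14*y²)
C(H) = -H
g((1 + (-1)²)², 1)*C(u) = (168 + 14*((1 + (-1)²)²)²)*(-1*3) = (168 + 14*((1 + 1)²)²)*(-3) = (168 + 14*(2²)²)*(-3) = (168 + 14*4²)*(-3) = (168 + 14*16)*(-3) = (168 + 224)*(-3) = 392*(-3) = -1176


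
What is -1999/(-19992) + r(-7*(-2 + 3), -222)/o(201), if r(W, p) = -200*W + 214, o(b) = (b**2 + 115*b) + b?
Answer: 53212457/424610088 ≈ 0.12532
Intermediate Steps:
o(b) = b**2 + 116*b
r(W, p) = 214 - 200*W
-1999/(-19992) + r(-7*(-2 + 3), -222)/o(201) = -1999/(-19992) + (214 - (-1400)*(-2 + 3))/((201*(116 + 201))) = -1999*(-1/19992) + (214 - (-1400))/((201*317)) = 1999/19992 + (214 - 200*(-7))/63717 = 1999/19992 + (214 + 1400)*(1/63717) = 1999/19992 + 1614*(1/63717) = 1999/19992 + 538/21239 = 53212457/424610088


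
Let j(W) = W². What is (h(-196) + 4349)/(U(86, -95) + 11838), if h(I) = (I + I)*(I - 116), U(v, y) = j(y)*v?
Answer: 126653/787988 ≈ 0.16073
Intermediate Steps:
U(v, y) = v*y² (U(v, y) = y²*v = v*y²)
h(I) = 2*I*(-116 + I) (h(I) = (2*I)*(-116 + I) = 2*I*(-116 + I))
(h(-196) + 4349)/(U(86, -95) + 11838) = (2*(-196)*(-116 - 196) + 4349)/(86*(-95)² + 11838) = (2*(-196)*(-312) + 4349)/(86*9025 + 11838) = (122304 + 4349)/(776150 + 11838) = 126653/787988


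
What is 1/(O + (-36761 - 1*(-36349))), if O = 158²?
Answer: 1/24552 ≈ 4.0730e-5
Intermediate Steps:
O = 24964
1/(O + (-36761 - 1*(-36349))) = 1/(24964 + (-36761 - 1*(-36349))) = 1/(24964 + (-36761 + 36349)) = 1/(24964 - 412) = 1/24552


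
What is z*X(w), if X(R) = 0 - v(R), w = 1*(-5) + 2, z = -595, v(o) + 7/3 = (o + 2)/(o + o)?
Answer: -7735/6 ≈ -1289.2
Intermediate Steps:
v(o) = -7/3 + (2 + o)/(2*o) (v(o) = -7/3 + (o + 2)/(o + o) = -7/3 + (2 + o)/((2*o)) = -7/3 + (2 + o)*(1/(2*o)) = -7/3 + (2 + o)/(2*o))
w = -3 (w = -5 + 2 = -3)
X(R) = 11/6 - 1/R (X(R) = 0 - (-11/6 + 1/R) = 0 + (11/6 - 1/R) = 11/6 - 1/R)
z*X(w) = -595*(11/6 - 1/(-3)) = -595*(11/6 - 1*(-⅓)) = -595*(11/6 + ⅓) = -595*13/6 = -7735/6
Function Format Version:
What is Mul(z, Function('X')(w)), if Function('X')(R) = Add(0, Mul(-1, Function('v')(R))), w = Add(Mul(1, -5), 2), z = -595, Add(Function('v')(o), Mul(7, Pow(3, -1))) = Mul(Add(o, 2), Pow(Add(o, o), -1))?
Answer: Rational(-7735, 6) ≈ -1289.2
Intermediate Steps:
Function('v')(o) = Add(Rational(-7, 3), Mul(Rational(1, 2), Pow(o, -1), Add(2, o))) (Function('v')(o) = Add(Rational(-7, 3), Mul(Add(o, 2), Pow(Add(o, o), -1))) = Add(Rational(-7, 3), Mul(Add(2, o), Pow(Mul(2, o), -1))) = Add(Rational(-7, 3), Mul(Add(2, o), Mul(Rational(1, 2), Pow(o, -1)))) = Add(Rational(-7, 3), Mul(Rational(1, 2), Pow(o, -1), Add(2, o))))
w = -3 (w = Add(-5, 2) = -3)
Function('X')(R) = Add(Rational(11, 6), Mul(-1, Pow(R, -1))) (Function('X')(R) = Add(0, Mul(-1, Add(Rational(-11, 6), Pow(R, -1)))) = Add(0, Add(Rational(11, 6), Mul(-1, Pow(R, -1)))) = Add(Rational(11, 6), Mul(-1, Pow(R, -1))))
Mul(z, Function('X')(w)) = Mul(-595, Add(Rational(11, 6), Mul(-1, Pow(-3, -1)))) = Mul(-595, Add(Rational(11, 6), Mul(-1, Rational(-1, 3)))) = Mul(-595, Add(Rational(11, 6), Rational(1, 3))) = Mul(-595, Rational(13, 6)) = Rational(-7735, 6)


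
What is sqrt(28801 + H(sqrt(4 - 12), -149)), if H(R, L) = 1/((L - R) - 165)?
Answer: sqrt(28801 - 1/(314 + 2*I*sqrt(2))) ≈ 169.71 + 0.e-7*I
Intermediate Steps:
H(R, L) = 1/(-165 + L - R)
sqrt(28801 + H(sqrt(4 - 12), -149)) = sqrt(28801 + 1/(-165 - 149 - sqrt(4 - 12))) = sqrt(28801 + 1/(-165 - 149 - sqrt(-8))) = sqrt(28801 + 1/(-165 - 149 - 2*I*sqrt(2))) = sqrt(28801 + 1/(-314 - 2*I*sqrt(2)))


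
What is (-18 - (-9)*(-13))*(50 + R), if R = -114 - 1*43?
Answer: 14445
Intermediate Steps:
R = -157 (R = -114 - 43 = -157)
(-18 - (-9)*(-13))*(50 + R) = (-18 - (-9)*(-13))*(50 - 157) = (-18 - 1*117)*(-107) = (-18 - 117)*(-107) = -135*(-107) = 14445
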